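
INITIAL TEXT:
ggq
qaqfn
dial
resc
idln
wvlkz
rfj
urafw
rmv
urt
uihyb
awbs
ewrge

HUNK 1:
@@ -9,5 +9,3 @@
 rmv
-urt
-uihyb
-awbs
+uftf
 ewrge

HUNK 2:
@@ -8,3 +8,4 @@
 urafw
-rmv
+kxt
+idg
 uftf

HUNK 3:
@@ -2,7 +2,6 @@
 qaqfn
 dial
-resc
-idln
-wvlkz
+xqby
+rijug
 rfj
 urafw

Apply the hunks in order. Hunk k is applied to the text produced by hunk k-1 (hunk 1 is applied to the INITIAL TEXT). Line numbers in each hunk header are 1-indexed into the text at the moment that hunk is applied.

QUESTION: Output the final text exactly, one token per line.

Hunk 1: at line 9 remove [urt,uihyb,awbs] add [uftf] -> 11 lines: ggq qaqfn dial resc idln wvlkz rfj urafw rmv uftf ewrge
Hunk 2: at line 8 remove [rmv] add [kxt,idg] -> 12 lines: ggq qaqfn dial resc idln wvlkz rfj urafw kxt idg uftf ewrge
Hunk 3: at line 2 remove [resc,idln,wvlkz] add [xqby,rijug] -> 11 lines: ggq qaqfn dial xqby rijug rfj urafw kxt idg uftf ewrge

Answer: ggq
qaqfn
dial
xqby
rijug
rfj
urafw
kxt
idg
uftf
ewrge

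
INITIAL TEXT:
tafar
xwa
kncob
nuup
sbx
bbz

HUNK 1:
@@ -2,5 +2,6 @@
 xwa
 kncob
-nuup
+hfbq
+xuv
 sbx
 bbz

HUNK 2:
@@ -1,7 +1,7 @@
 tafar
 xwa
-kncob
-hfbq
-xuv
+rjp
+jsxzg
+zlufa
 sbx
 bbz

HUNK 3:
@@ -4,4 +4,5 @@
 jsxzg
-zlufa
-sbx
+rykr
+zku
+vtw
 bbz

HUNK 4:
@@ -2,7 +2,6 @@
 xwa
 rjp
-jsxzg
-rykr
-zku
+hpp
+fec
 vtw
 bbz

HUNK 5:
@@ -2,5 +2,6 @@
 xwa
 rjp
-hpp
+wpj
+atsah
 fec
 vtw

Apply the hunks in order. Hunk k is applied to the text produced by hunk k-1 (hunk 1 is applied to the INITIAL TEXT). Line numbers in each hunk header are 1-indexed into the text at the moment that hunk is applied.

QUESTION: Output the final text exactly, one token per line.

Answer: tafar
xwa
rjp
wpj
atsah
fec
vtw
bbz

Derivation:
Hunk 1: at line 2 remove [nuup] add [hfbq,xuv] -> 7 lines: tafar xwa kncob hfbq xuv sbx bbz
Hunk 2: at line 1 remove [kncob,hfbq,xuv] add [rjp,jsxzg,zlufa] -> 7 lines: tafar xwa rjp jsxzg zlufa sbx bbz
Hunk 3: at line 4 remove [zlufa,sbx] add [rykr,zku,vtw] -> 8 lines: tafar xwa rjp jsxzg rykr zku vtw bbz
Hunk 4: at line 2 remove [jsxzg,rykr,zku] add [hpp,fec] -> 7 lines: tafar xwa rjp hpp fec vtw bbz
Hunk 5: at line 2 remove [hpp] add [wpj,atsah] -> 8 lines: tafar xwa rjp wpj atsah fec vtw bbz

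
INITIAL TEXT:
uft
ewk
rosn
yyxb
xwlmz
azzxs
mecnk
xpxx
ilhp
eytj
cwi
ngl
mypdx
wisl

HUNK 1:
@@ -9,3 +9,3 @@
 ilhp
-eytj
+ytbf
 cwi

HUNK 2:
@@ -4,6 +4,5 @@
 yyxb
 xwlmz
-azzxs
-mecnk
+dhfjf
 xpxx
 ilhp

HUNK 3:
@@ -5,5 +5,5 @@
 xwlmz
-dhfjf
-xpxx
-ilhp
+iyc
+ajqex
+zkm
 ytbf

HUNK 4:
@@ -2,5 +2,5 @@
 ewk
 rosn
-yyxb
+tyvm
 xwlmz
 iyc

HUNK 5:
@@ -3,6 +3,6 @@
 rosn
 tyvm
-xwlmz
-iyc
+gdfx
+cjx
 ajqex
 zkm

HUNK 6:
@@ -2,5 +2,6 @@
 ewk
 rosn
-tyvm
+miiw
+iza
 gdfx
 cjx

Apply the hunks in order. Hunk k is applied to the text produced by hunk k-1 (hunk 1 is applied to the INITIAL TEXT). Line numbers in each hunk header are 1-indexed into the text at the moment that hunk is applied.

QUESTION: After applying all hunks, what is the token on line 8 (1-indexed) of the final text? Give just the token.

Answer: ajqex

Derivation:
Hunk 1: at line 9 remove [eytj] add [ytbf] -> 14 lines: uft ewk rosn yyxb xwlmz azzxs mecnk xpxx ilhp ytbf cwi ngl mypdx wisl
Hunk 2: at line 4 remove [azzxs,mecnk] add [dhfjf] -> 13 lines: uft ewk rosn yyxb xwlmz dhfjf xpxx ilhp ytbf cwi ngl mypdx wisl
Hunk 3: at line 5 remove [dhfjf,xpxx,ilhp] add [iyc,ajqex,zkm] -> 13 lines: uft ewk rosn yyxb xwlmz iyc ajqex zkm ytbf cwi ngl mypdx wisl
Hunk 4: at line 2 remove [yyxb] add [tyvm] -> 13 lines: uft ewk rosn tyvm xwlmz iyc ajqex zkm ytbf cwi ngl mypdx wisl
Hunk 5: at line 3 remove [xwlmz,iyc] add [gdfx,cjx] -> 13 lines: uft ewk rosn tyvm gdfx cjx ajqex zkm ytbf cwi ngl mypdx wisl
Hunk 6: at line 2 remove [tyvm] add [miiw,iza] -> 14 lines: uft ewk rosn miiw iza gdfx cjx ajqex zkm ytbf cwi ngl mypdx wisl
Final line 8: ajqex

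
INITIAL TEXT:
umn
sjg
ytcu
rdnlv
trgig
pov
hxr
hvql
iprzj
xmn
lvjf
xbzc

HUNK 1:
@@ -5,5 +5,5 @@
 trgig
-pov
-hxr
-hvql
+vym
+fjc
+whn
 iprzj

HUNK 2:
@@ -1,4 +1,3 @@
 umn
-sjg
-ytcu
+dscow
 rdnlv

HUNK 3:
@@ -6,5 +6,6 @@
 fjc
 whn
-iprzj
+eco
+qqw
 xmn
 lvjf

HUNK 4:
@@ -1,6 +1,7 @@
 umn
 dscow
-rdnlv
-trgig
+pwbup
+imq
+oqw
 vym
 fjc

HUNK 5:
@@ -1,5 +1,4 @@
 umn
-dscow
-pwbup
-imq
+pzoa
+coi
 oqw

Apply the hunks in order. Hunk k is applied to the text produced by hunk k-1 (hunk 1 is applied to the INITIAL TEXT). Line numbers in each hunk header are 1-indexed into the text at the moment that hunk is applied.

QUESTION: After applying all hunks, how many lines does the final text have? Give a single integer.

Hunk 1: at line 5 remove [pov,hxr,hvql] add [vym,fjc,whn] -> 12 lines: umn sjg ytcu rdnlv trgig vym fjc whn iprzj xmn lvjf xbzc
Hunk 2: at line 1 remove [sjg,ytcu] add [dscow] -> 11 lines: umn dscow rdnlv trgig vym fjc whn iprzj xmn lvjf xbzc
Hunk 3: at line 6 remove [iprzj] add [eco,qqw] -> 12 lines: umn dscow rdnlv trgig vym fjc whn eco qqw xmn lvjf xbzc
Hunk 4: at line 1 remove [rdnlv,trgig] add [pwbup,imq,oqw] -> 13 lines: umn dscow pwbup imq oqw vym fjc whn eco qqw xmn lvjf xbzc
Hunk 5: at line 1 remove [dscow,pwbup,imq] add [pzoa,coi] -> 12 lines: umn pzoa coi oqw vym fjc whn eco qqw xmn lvjf xbzc
Final line count: 12

Answer: 12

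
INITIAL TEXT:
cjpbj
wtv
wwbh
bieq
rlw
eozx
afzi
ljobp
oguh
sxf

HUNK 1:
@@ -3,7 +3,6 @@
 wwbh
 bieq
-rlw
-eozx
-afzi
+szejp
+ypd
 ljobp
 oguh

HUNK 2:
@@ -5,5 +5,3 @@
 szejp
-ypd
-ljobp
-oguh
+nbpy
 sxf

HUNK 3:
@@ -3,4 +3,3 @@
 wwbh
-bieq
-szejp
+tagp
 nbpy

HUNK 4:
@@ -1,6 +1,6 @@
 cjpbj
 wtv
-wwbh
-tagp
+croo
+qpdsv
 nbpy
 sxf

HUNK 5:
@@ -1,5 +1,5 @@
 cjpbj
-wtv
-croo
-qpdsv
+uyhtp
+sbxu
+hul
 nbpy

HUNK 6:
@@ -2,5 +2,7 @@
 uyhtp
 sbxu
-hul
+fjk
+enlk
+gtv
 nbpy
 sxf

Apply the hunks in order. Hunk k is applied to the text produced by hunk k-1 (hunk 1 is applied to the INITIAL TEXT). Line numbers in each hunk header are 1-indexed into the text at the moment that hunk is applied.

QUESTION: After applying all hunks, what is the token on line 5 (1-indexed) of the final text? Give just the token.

Answer: enlk

Derivation:
Hunk 1: at line 3 remove [rlw,eozx,afzi] add [szejp,ypd] -> 9 lines: cjpbj wtv wwbh bieq szejp ypd ljobp oguh sxf
Hunk 2: at line 5 remove [ypd,ljobp,oguh] add [nbpy] -> 7 lines: cjpbj wtv wwbh bieq szejp nbpy sxf
Hunk 3: at line 3 remove [bieq,szejp] add [tagp] -> 6 lines: cjpbj wtv wwbh tagp nbpy sxf
Hunk 4: at line 1 remove [wwbh,tagp] add [croo,qpdsv] -> 6 lines: cjpbj wtv croo qpdsv nbpy sxf
Hunk 5: at line 1 remove [wtv,croo,qpdsv] add [uyhtp,sbxu,hul] -> 6 lines: cjpbj uyhtp sbxu hul nbpy sxf
Hunk 6: at line 2 remove [hul] add [fjk,enlk,gtv] -> 8 lines: cjpbj uyhtp sbxu fjk enlk gtv nbpy sxf
Final line 5: enlk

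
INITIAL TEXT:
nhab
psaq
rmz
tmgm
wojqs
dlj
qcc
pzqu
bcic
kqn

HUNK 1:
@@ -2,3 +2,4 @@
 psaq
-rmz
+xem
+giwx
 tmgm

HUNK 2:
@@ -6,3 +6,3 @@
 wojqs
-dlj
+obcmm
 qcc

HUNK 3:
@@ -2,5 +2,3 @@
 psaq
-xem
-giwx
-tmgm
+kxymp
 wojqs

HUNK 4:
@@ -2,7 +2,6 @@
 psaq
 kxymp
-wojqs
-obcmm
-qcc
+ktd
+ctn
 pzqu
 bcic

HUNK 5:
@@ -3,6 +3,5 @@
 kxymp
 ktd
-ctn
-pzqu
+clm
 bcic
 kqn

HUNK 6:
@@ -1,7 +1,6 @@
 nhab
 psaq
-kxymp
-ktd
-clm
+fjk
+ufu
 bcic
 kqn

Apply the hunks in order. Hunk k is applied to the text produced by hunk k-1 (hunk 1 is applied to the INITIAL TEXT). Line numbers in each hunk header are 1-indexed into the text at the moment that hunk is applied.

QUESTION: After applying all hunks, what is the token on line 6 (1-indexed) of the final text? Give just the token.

Answer: kqn

Derivation:
Hunk 1: at line 2 remove [rmz] add [xem,giwx] -> 11 lines: nhab psaq xem giwx tmgm wojqs dlj qcc pzqu bcic kqn
Hunk 2: at line 6 remove [dlj] add [obcmm] -> 11 lines: nhab psaq xem giwx tmgm wojqs obcmm qcc pzqu bcic kqn
Hunk 3: at line 2 remove [xem,giwx,tmgm] add [kxymp] -> 9 lines: nhab psaq kxymp wojqs obcmm qcc pzqu bcic kqn
Hunk 4: at line 2 remove [wojqs,obcmm,qcc] add [ktd,ctn] -> 8 lines: nhab psaq kxymp ktd ctn pzqu bcic kqn
Hunk 5: at line 3 remove [ctn,pzqu] add [clm] -> 7 lines: nhab psaq kxymp ktd clm bcic kqn
Hunk 6: at line 1 remove [kxymp,ktd,clm] add [fjk,ufu] -> 6 lines: nhab psaq fjk ufu bcic kqn
Final line 6: kqn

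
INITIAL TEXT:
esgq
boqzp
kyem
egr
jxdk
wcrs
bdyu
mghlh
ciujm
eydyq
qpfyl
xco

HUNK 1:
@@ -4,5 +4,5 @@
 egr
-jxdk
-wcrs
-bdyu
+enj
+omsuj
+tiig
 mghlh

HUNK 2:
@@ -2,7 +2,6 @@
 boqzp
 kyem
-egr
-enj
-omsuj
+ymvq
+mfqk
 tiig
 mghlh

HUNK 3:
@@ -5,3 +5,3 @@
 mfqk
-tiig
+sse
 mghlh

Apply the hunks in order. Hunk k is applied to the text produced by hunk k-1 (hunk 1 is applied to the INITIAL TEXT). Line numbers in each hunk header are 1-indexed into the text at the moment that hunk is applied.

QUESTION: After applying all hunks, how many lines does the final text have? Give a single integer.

Answer: 11

Derivation:
Hunk 1: at line 4 remove [jxdk,wcrs,bdyu] add [enj,omsuj,tiig] -> 12 lines: esgq boqzp kyem egr enj omsuj tiig mghlh ciujm eydyq qpfyl xco
Hunk 2: at line 2 remove [egr,enj,omsuj] add [ymvq,mfqk] -> 11 lines: esgq boqzp kyem ymvq mfqk tiig mghlh ciujm eydyq qpfyl xco
Hunk 3: at line 5 remove [tiig] add [sse] -> 11 lines: esgq boqzp kyem ymvq mfqk sse mghlh ciujm eydyq qpfyl xco
Final line count: 11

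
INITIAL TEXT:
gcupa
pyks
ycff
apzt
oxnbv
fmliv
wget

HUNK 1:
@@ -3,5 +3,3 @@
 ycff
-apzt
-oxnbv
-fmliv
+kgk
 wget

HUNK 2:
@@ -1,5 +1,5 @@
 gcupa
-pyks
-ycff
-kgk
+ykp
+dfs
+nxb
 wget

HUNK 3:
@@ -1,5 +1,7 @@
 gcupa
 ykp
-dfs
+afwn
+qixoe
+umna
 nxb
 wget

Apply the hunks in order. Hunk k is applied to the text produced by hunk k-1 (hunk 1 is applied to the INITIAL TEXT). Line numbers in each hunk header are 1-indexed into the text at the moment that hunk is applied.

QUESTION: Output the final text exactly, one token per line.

Hunk 1: at line 3 remove [apzt,oxnbv,fmliv] add [kgk] -> 5 lines: gcupa pyks ycff kgk wget
Hunk 2: at line 1 remove [pyks,ycff,kgk] add [ykp,dfs,nxb] -> 5 lines: gcupa ykp dfs nxb wget
Hunk 3: at line 1 remove [dfs] add [afwn,qixoe,umna] -> 7 lines: gcupa ykp afwn qixoe umna nxb wget

Answer: gcupa
ykp
afwn
qixoe
umna
nxb
wget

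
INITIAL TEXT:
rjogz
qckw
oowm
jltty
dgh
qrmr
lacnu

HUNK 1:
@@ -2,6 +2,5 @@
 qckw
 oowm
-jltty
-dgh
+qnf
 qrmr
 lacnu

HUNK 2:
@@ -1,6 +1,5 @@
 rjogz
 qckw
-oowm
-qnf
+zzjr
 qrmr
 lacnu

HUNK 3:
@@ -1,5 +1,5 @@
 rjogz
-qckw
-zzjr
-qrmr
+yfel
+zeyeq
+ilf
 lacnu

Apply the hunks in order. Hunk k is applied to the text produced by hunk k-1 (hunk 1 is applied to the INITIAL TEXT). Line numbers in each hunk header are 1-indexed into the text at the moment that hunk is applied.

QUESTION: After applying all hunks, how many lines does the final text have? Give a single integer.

Hunk 1: at line 2 remove [jltty,dgh] add [qnf] -> 6 lines: rjogz qckw oowm qnf qrmr lacnu
Hunk 2: at line 1 remove [oowm,qnf] add [zzjr] -> 5 lines: rjogz qckw zzjr qrmr lacnu
Hunk 3: at line 1 remove [qckw,zzjr,qrmr] add [yfel,zeyeq,ilf] -> 5 lines: rjogz yfel zeyeq ilf lacnu
Final line count: 5

Answer: 5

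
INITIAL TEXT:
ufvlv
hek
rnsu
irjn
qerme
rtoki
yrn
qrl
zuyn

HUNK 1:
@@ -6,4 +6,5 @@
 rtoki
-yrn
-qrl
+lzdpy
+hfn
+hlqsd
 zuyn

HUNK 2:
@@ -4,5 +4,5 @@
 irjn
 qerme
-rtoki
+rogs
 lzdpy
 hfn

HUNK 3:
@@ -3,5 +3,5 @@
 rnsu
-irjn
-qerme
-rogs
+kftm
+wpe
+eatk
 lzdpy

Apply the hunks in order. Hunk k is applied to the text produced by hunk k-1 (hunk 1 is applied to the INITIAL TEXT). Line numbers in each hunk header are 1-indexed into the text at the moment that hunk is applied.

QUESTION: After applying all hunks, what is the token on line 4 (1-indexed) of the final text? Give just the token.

Hunk 1: at line 6 remove [yrn,qrl] add [lzdpy,hfn,hlqsd] -> 10 lines: ufvlv hek rnsu irjn qerme rtoki lzdpy hfn hlqsd zuyn
Hunk 2: at line 4 remove [rtoki] add [rogs] -> 10 lines: ufvlv hek rnsu irjn qerme rogs lzdpy hfn hlqsd zuyn
Hunk 3: at line 3 remove [irjn,qerme,rogs] add [kftm,wpe,eatk] -> 10 lines: ufvlv hek rnsu kftm wpe eatk lzdpy hfn hlqsd zuyn
Final line 4: kftm

Answer: kftm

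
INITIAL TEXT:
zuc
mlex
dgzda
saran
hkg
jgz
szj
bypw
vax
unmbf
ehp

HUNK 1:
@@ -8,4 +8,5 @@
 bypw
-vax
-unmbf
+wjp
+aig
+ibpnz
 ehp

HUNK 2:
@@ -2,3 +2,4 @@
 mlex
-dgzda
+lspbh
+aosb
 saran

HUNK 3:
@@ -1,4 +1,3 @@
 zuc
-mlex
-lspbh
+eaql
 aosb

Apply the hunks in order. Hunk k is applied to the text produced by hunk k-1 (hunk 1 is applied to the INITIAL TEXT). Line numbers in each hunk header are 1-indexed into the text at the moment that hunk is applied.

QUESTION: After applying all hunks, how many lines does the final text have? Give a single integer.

Hunk 1: at line 8 remove [vax,unmbf] add [wjp,aig,ibpnz] -> 12 lines: zuc mlex dgzda saran hkg jgz szj bypw wjp aig ibpnz ehp
Hunk 2: at line 2 remove [dgzda] add [lspbh,aosb] -> 13 lines: zuc mlex lspbh aosb saran hkg jgz szj bypw wjp aig ibpnz ehp
Hunk 3: at line 1 remove [mlex,lspbh] add [eaql] -> 12 lines: zuc eaql aosb saran hkg jgz szj bypw wjp aig ibpnz ehp
Final line count: 12

Answer: 12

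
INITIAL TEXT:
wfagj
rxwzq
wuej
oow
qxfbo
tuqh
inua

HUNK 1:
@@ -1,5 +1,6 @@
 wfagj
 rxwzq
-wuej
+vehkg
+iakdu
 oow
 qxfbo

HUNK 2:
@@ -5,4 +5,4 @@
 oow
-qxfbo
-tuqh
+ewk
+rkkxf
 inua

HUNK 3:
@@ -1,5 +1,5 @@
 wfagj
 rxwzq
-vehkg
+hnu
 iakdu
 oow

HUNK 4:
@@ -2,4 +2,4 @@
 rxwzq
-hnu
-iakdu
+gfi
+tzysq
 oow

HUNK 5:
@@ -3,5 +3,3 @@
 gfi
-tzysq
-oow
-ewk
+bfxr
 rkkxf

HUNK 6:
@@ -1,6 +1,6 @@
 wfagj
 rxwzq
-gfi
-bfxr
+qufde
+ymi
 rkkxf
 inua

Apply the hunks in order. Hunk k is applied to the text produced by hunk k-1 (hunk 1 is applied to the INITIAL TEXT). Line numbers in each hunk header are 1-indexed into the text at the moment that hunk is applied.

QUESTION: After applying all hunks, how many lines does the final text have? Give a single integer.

Answer: 6

Derivation:
Hunk 1: at line 1 remove [wuej] add [vehkg,iakdu] -> 8 lines: wfagj rxwzq vehkg iakdu oow qxfbo tuqh inua
Hunk 2: at line 5 remove [qxfbo,tuqh] add [ewk,rkkxf] -> 8 lines: wfagj rxwzq vehkg iakdu oow ewk rkkxf inua
Hunk 3: at line 1 remove [vehkg] add [hnu] -> 8 lines: wfagj rxwzq hnu iakdu oow ewk rkkxf inua
Hunk 4: at line 2 remove [hnu,iakdu] add [gfi,tzysq] -> 8 lines: wfagj rxwzq gfi tzysq oow ewk rkkxf inua
Hunk 5: at line 3 remove [tzysq,oow,ewk] add [bfxr] -> 6 lines: wfagj rxwzq gfi bfxr rkkxf inua
Hunk 6: at line 1 remove [gfi,bfxr] add [qufde,ymi] -> 6 lines: wfagj rxwzq qufde ymi rkkxf inua
Final line count: 6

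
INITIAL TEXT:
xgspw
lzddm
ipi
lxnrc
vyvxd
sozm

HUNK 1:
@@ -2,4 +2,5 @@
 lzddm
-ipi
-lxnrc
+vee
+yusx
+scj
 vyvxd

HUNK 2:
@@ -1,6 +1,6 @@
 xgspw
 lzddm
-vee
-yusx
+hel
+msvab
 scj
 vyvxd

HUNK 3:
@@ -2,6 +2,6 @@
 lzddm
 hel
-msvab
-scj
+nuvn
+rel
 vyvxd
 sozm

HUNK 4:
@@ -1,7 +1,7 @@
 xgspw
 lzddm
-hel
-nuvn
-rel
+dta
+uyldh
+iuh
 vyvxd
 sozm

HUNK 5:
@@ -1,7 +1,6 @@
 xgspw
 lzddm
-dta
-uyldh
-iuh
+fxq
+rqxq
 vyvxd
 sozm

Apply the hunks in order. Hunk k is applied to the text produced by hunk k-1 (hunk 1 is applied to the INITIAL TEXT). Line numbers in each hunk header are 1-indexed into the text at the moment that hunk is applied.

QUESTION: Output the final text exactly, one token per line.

Answer: xgspw
lzddm
fxq
rqxq
vyvxd
sozm

Derivation:
Hunk 1: at line 2 remove [ipi,lxnrc] add [vee,yusx,scj] -> 7 lines: xgspw lzddm vee yusx scj vyvxd sozm
Hunk 2: at line 1 remove [vee,yusx] add [hel,msvab] -> 7 lines: xgspw lzddm hel msvab scj vyvxd sozm
Hunk 3: at line 2 remove [msvab,scj] add [nuvn,rel] -> 7 lines: xgspw lzddm hel nuvn rel vyvxd sozm
Hunk 4: at line 1 remove [hel,nuvn,rel] add [dta,uyldh,iuh] -> 7 lines: xgspw lzddm dta uyldh iuh vyvxd sozm
Hunk 5: at line 1 remove [dta,uyldh,iuh] add [fxq,rqxq] -> 6 lines: xgspw lzddm fxq rqxq vyvxd sozm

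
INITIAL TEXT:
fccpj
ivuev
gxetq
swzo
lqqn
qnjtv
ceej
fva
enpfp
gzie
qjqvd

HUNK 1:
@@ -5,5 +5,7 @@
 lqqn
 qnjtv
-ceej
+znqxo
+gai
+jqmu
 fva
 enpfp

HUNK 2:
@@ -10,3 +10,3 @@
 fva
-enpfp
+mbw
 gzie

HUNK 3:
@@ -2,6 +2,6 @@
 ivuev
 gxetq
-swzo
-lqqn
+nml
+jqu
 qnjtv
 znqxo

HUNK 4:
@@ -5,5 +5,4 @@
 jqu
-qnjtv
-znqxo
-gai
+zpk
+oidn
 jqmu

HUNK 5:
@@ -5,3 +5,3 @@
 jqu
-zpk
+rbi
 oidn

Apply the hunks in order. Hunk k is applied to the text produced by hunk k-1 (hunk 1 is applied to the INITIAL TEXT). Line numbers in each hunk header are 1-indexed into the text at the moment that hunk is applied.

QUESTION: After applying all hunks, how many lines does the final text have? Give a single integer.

Hunk 1: at line 5 remove [ceej] add [znqxo,gai,jqmu] -> 13 lines: fccpj ivuev gxetq swzo lqqn qnjtv znqxo gai jqmu fva enpfp gzie qjqvd
Hunk 2: at line 10 remove [enpfp] add [mbw] -> 13 lines: fccpj ivuev gxetq swzo lqqn qnjtv znqxo gai jqmu fva mbw gzie qjqvd
Hunk 3: at line 2 remove [swzo,lqqn] add [nml,jqu] -> 13 lines: fccpj ivuev gxetq nml jqu qnjtv znqxo gai jqmu fva mbw gzie qjqvd
Hunk 4: at line 5 remove [qnjtv,znqxo,gai] add [zpk,oidn] -> 12 lines: fccpj ivuev gxetq nml jqu zpk oidn jqmu fva mbw gzie qjqvd
Hunk 5: at line 5 remove [zpk] add [rbi] -> 12 lines: fccpj ivuev gxetq nml jqu rbi oidn jqmu fva mbw gzie qjqvd
Final line count: 12

Answer: 12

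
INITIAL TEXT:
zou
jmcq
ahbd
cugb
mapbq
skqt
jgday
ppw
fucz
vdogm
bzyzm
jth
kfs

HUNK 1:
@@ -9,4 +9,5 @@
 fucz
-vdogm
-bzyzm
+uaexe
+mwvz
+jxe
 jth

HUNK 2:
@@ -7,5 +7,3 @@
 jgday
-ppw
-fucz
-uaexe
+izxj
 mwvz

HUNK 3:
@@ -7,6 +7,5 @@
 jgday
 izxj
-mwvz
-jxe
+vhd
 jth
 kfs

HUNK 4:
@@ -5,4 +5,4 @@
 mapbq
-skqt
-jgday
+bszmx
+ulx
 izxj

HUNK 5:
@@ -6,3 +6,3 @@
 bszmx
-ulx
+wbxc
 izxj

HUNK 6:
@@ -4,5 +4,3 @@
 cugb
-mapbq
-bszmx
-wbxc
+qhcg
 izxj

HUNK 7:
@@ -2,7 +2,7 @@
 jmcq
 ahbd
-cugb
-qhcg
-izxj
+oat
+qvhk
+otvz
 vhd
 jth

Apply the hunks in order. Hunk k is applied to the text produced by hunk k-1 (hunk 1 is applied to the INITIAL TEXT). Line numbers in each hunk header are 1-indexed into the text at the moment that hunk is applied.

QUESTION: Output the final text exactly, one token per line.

Answer: zou
jmcq
ahbd
oat
qvhk
otvz
vhd
jth
kfs

Derivation:
Hunk 1: at line 9 remove [vdogm,bzyzm] add [uaexe,mwvz,jxe] -> 14 lines: zou jmcq ahbd cugb mapbq skqt jgday ppw fucz uaexe mwvz jxe jth kfs
Hunk 2: at line 7 remove [ppw,fucz,uaexe] add [izxj] -> 12 lines: zou jmcq ahbd cugb mapbq skqt jgday izxj mwvz jxe jth kfs
Hunk 3: at line 7 remove [mwvz,jxe] add [vhd] -> 11 lines: zou jmcq ahbd cugb mapbq skqt jgday izxj vhd jth kfs
Hunk 4: at line 5 remove [skqt,jgday] add [bszmx,ulx] -> 11 lines: zou jmcq ahbd cugb mapbq bszmx ulx izxj vhd jth kfs
Hunk 5: at line 6 remove [ulx] add [wbxc] -> 11 lines: zou jmcq ahbd cugb mapbq bszmx wbxc izxj vhd jth kfs
Hunk 6: at line 4 remove [mapbq,bszmx,wbxc] add [qhcg] -> 9 lines: zou jmcq ahbd cugb qhcg izxj vhd jth kfs
Hunk 7: at line 2 remove [cugb,qhcg,izxj] add [oat,qvhk,otvz] -> 9 lines: zou jmcq ahbd oat qvhk otvz vhd jth kfs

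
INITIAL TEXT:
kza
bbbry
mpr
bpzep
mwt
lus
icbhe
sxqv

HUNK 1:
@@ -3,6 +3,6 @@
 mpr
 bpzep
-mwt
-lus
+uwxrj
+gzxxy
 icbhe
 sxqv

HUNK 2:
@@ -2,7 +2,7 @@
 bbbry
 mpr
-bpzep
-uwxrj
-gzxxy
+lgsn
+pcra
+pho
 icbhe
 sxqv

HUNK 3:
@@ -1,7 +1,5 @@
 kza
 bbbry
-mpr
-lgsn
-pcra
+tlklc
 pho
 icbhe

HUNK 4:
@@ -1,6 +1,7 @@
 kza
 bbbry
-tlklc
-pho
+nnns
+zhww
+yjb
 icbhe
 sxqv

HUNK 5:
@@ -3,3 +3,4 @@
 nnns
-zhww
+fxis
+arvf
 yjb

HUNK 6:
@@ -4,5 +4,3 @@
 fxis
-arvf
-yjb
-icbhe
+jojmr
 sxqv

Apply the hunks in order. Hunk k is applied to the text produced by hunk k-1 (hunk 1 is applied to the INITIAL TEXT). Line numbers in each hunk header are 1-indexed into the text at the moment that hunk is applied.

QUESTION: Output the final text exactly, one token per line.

Answer: kza
bbbry
nnns
fxis
jojmr
sxqv

Derivation:
Hunk 1: at line 3 remove [mwt,lus] add [uwxrj,gzxxy] -> 8 lines: kza bbbry mpr bpzep uwxrj gzxxy icbhe sxqv
Hunk 2: at line 2 remove [bpzep,uwxrj,gzxxy] add [lgsn,pcra,pho] -> 8 lines: kza bbbry mpr lgsn pcra pho icbhe sxqv
Hunk 3: at line 1 remove [mpr,lgsn,pcra] add [tlklc] -> 6 lines: kza bbbry tlklc pho icbhe sxqv
Hunk 4: at line 1 remove [tlklc,pho] add [nnns,zhww,yjb] -> 7 lines: kza bbbry nnns zhww yjb icbhe sxqv
Hunk 5: at line 3 remove [zhww] add [fxis,arvf] -> 8 lines: kza bbbry nnns fxis arvf yjb icbhe sxqv
Hunk 6: at line 4 remove [arvf,yjb,icbhe] add [jojmr] -> 6 lines: kza bbbry nnns fxis jojmr sxqv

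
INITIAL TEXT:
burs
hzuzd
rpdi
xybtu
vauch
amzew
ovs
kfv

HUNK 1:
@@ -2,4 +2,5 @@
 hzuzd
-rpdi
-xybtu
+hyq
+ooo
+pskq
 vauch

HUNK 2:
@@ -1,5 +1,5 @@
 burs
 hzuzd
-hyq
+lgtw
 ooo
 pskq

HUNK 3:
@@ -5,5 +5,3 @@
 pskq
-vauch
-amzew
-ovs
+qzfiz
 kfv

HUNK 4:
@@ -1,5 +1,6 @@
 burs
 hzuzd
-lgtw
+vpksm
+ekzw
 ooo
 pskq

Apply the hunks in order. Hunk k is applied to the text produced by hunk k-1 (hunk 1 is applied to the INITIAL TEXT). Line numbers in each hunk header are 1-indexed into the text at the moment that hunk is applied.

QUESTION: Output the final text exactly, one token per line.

Answer: burs
hzuzd
vpksm
ekzw
ooo
pskq
qzfiz
kfv

Derivation:
Hunk 1: at line 2 remove [rpdi,xybtu] add [hyq,ooo,pskq] -> 9 lines: burs hzuzd hyq ooo pskq vauch amzew ovs kfv
Hunk 2: at line 1 remove [hyq] add [lgtw] -> 9 lines: burs hzuzd lgtw ooo pskq vauch amzew ovs kfv
Hunk 3: at line 5 remove [vauch,amzew,ovs] add [qzfiz] -> 7 lines: burs hzuzd lgtw ooo pskq qzfiz kfv
Hunk 4: at line 1 remove [lgtw] add [vpksm,ekzw] -> 8 lines: burs hzuzd vpksm ekzw ooo pskq qzfiz kfv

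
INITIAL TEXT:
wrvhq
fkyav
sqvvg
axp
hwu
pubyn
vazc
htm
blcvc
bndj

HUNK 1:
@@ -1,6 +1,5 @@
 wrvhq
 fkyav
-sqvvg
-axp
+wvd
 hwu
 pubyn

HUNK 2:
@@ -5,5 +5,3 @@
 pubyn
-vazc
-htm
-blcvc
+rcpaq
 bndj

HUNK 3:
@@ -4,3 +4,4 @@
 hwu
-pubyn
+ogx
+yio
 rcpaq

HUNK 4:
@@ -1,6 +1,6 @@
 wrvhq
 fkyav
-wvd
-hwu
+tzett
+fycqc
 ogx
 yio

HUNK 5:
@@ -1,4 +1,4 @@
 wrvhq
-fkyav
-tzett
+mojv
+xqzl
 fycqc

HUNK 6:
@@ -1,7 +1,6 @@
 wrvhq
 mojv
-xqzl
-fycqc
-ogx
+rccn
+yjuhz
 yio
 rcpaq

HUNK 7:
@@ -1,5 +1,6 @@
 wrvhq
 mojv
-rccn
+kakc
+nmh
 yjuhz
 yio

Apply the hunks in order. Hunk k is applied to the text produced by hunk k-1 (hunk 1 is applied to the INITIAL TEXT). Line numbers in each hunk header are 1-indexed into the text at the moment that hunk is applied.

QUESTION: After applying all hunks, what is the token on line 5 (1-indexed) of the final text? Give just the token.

Answer: yjuhz

Derivation:
Hunk 1: at line 1 remove [sqvvg,axp] add [wvd] -> 9 lines: wrvhq fkyav wvd hwu pubyn vazc htm blcvc bndj
Hunk 2: at line 5 remove [vazc,htm,blcvc] add [rcpaq] -> 7 lines: wrvhq fkyav wvd hwu pubyn rcpaq bndj
Hunk 3: at line 4 remove [pubyn] add [ogx,yio] -> 8 lines: wrvhq fkyav wvd hwu ogx yio rcpaq bndj
Hunk 4: at line 1 remove [wvd,hwu] add [tzett,fycqc] -> 8 lines: wrvhq fkyav tzett fycqc ogx yio rcpaq bndj
Hunk 5: at line 1 remove [fkyav,tzett] add [mojv,xqzl] -> 8 lines: wrvhq mojv xqzl fycqc ogx yio rcpaq bndj
Hunk 6: at line 1 remove [xqzl,fycqc,ogx] add [rccn,yjuhz] -> 7 lines: wrvhq mojv rccn yjuhz yio rcpaq bndj
Hunk 7: at line 1 remove [rccn] add [kakc,nmh] -> 8 lines: wrvhq mojv kakc nmh yjuhz yio rcpaq bndj
Final line 5: yjuhz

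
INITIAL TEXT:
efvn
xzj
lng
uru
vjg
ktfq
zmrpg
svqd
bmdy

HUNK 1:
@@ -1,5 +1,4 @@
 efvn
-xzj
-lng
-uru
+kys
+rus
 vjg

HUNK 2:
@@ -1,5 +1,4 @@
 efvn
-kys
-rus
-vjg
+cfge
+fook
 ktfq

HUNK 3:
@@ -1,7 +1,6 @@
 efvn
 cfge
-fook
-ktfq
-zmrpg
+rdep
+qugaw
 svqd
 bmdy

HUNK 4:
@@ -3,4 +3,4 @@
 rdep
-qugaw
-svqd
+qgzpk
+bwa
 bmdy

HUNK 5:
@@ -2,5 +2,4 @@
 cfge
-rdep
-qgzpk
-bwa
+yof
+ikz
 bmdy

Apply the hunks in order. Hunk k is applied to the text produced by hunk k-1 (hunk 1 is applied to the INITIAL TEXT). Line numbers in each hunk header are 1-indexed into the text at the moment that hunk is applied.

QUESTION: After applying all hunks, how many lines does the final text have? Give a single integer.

Hunk 1: at line 1 remove [xzj,lng,uru] add [kys,rus] -> 8 lines: efvn kys rus vjg ktfq zmrpg svqd bmdy
Hunk 2: at line 1 remove [kys,rus,vjg] add [cfge,fook] -> 7 lines: efvn cfge fook ktfq zmrpg svqd bmdy
Hunk 3: at line 1 remove [fook,ktfq,zmrpg] add [rdep,qugaw] -> 6 lines: efvn cfge rdep qugaw svqd bmdy
Hunk 4: at line 3 remove [qugaw,svqd] add [qgzpk,bwa] -> 6 lines: efvn cfge rdep qgzpk bwa bmdy
Hunk 5: at line 2 remove [rdep,qgzpk,bwa] add [yof,ikz] -> 5 lines: efvn cfge yof ikz bmdy
Final line count: 5

Answer: 5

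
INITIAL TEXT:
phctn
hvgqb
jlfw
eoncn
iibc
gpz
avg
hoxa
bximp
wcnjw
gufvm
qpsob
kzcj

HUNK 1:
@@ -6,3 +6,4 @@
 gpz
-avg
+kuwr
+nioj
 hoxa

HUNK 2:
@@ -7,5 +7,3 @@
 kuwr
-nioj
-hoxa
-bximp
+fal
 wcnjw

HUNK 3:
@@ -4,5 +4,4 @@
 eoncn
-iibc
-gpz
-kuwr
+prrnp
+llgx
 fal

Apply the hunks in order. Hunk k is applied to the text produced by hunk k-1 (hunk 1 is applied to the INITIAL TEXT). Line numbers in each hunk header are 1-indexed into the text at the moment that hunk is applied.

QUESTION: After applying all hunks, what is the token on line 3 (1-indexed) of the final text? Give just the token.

Hunk 1: at line 6 remove [avg] add [kuwr,nioj] -> 14 lines: phctn hvgqb jlfw eoncn iibc gpz kuwr nioj hoxa bximp wcnjw gufvm qpsob kzcj
Hunk 2: at line 7 remove [nioj,hoxa,bximp] add [fal] -> 12 lines: phctn hvgqb jlfw eoncn iibc gpz kuwr fal wcnjw gufvm qpsob kzcj
Hunk 3: at line 4 remove [iibc,gpz,kuwr] add [prrnp,llgx] -> 11 lines: phctn hvgqb jlfw eoncn prrnp llgx fal wcnjw gufvm qpsob kzcj
Final line 3: jlfw

Answer: jlfw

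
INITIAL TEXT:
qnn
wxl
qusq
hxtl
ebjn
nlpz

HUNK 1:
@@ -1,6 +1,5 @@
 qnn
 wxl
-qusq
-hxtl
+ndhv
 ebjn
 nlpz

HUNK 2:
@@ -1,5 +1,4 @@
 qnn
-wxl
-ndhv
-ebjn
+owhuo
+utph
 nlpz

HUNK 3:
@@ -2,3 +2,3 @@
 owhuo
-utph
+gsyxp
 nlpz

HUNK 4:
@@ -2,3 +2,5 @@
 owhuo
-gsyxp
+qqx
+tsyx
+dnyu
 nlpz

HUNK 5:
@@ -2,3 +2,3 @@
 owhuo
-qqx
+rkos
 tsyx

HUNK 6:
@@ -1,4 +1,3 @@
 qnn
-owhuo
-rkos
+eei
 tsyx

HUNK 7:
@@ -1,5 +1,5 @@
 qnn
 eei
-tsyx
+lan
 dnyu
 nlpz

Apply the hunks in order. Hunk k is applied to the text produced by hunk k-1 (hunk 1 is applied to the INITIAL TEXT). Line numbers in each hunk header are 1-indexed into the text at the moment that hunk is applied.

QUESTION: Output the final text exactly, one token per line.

Answer: qnn
eei
lan
dnyu
nlpz

Derivation:
Hunk 1: at line 1 remove [qusq,hxtl] add [ndhv] -> 5 lines: qnn wxl ndhv ebjn nlpz
Hunk 2: at line 1 remove [wxl,ndhv,ebjn] add [owhuo,utph] -> 4 lines: qnn owhuo utph nlpz
Hunk 3: at line 2 remove [utph] add [gsyxp] -> 4 lines: qnn owhuo gsyxp nlpz
Hunk 4: at line 2 remove [gsyxp] add [qqx,tsyx,dnyu] -> 6 lines: qnn owhuo qqx tsyx dnyu nlpz
Hunk 5: at line 2 remove [qqx] add [rkos] -> 6 lines: qnn owhuo rkos tsyx dnyu nlpz
Hunk 6: at line 1 remove [owhuo,rkos] add [eei] -> 5 lines: qnn eei tsyx dnyu nlpz
Hunk 7: at line 1 remove [tsyx] add [lan] -> 5 lines: qnn eei lan dnyu nlpz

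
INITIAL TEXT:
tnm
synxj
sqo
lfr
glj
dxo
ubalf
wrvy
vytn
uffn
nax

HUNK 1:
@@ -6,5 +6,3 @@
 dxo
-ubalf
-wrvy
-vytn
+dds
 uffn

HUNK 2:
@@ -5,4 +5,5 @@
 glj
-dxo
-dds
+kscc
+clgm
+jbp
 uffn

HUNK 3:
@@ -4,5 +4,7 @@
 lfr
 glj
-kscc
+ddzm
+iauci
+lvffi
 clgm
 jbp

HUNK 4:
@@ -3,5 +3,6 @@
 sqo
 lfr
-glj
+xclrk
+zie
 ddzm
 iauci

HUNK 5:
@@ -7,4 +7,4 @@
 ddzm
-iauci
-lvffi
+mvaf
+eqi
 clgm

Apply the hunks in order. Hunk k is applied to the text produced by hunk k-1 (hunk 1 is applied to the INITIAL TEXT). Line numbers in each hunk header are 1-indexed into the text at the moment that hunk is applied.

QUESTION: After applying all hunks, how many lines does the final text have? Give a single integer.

Answer: 13

Derivation:
Hunk 1: at line 6 remove [ubalf,wrvy,vytn] add [dds] -> 9 lines: tnm synxj sqo lfr glj dxo dds uffn nax
Hunk 2: at line 5 remove [dxo,dds] add [kscc,clgm,jbp] -> 10 lines: tnm synxj sqo lfr glj kscc clgm jbp uffn nax
Hunk 3: at line 4 remove [kscc] add [ddzm,iauci,lvffi] -> 12 lines: tnm synxj sqo lfr glj ddzm iauci lvffi clgm jbp uffn nax
Hunk 4: at line 3 remove [glj] add [xclrk,zie] -> 13 lines: tnm synxj sqo lfr xclrk zie ddzm iauci lvffi clgm jbp uffn nax
Hunk 5: at line 7 remove [iauci,lvffi] add [mvaf,eqi] -> 13 lines: tnm synxj sqo lfr xclrk zie ddzm mvaf eqi clgm jbp uffn nax
Final line count: 13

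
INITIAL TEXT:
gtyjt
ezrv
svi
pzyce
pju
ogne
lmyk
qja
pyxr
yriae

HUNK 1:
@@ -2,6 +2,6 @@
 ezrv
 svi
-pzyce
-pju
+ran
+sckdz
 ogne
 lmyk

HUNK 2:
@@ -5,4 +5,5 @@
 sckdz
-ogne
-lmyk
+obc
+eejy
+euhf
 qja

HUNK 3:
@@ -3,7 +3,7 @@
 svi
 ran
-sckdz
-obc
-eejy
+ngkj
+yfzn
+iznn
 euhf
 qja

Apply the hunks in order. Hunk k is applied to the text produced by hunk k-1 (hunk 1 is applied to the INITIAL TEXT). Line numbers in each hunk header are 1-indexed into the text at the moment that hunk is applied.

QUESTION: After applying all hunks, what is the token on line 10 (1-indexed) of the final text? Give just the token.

Hunk 1: at line 2 remove [pzyce,pju] add [ran,sckdz] -> 10 lines: gtyjt ezrv svi ran sckdz ogne lmyk qja pyxr yriae
Hunk 2: at line 5 remove [ogne,lmyk] add [obc,eejy,euhf] -> 11 lines: gtyjt ezrv svi ran sckdz obc eejy euhf qja pyxr yriae
Hunk 3: at line 3 remove [sckdz,obc,eejy] add [ngkj,yfzn,iznn] -> 11 lines: gtyjt ezrv svi ran ngkj yfzn iznn euhf qja pyxr yriae
Final line 10: pyxr

Answer: pyxr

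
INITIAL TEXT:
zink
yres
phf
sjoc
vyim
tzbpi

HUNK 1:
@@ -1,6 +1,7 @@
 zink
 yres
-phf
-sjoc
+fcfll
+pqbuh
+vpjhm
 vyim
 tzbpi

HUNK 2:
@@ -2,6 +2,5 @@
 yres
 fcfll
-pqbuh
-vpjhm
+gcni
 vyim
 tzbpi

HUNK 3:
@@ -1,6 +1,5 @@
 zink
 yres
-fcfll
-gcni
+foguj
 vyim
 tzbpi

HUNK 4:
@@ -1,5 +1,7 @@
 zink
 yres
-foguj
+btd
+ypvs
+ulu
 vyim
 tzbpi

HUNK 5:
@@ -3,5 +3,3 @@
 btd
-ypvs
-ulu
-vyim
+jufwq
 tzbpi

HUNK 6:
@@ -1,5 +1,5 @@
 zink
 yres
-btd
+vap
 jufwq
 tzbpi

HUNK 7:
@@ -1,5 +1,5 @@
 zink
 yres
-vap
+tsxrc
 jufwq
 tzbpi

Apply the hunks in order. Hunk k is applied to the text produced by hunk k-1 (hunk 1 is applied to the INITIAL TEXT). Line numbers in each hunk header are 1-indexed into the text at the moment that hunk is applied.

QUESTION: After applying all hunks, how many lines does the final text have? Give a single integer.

Hunk 1: at line 1 remove [phf,sjoc] add [fcfll,pqbuh,vpjhm] -> 7 lines: zink yres fcfll pqbuh vpjhm vyim tzbpi
Hunk 2: at line 2 remove [pqbuh,vpjhm] add [gcni] -> 6 lines: zink yres fcfll gcni vyim tzbpi
Hunk 3: at line 1 remove [fcfll,gcni] add [foguj] -> 5 lines: zink yres foguj vyim tzbpi
Hunk 4: at line 1 remove [foguj] add [btd,ypvs,ulu] -> 7 lines: zink yres btd ypvs ulu vyim tzbpi
Hunk 5: at line 3 remove [ypvs,ulu,vyim] add [jufwq] -> 5 lines: zink yres btd jufwq tzbpi
Hunk 6: at line 1 remove [btd] add [vap] -> 5 lines: zink yres vap jufwq tzbpi
Hunk 7: at line 1 remove [vap] add [tsxrc] -> 5 lines: zink yres tsxrc jufwq tzbpi
Final line count: 5

Answer: 5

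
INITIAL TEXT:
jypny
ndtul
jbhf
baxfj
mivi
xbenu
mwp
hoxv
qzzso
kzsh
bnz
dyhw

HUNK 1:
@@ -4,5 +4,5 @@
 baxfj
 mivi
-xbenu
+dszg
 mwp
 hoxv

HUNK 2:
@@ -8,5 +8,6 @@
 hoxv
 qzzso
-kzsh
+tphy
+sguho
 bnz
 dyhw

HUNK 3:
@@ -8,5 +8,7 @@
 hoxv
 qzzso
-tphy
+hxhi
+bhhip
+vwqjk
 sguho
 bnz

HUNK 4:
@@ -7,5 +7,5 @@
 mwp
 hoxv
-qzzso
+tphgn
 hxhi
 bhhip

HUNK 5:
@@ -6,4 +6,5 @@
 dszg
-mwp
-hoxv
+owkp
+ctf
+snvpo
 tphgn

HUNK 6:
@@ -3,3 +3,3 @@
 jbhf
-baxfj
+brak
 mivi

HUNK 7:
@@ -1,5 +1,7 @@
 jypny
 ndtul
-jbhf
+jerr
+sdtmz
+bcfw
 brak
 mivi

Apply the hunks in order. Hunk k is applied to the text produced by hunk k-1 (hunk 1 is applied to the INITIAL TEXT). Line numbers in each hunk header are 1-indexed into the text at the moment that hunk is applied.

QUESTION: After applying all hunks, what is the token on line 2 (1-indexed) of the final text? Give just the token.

Answer: ndtul

Derivation:
Hunk 1: at line 4 remove [xbenu] add [dszg] -> 12 lines: jypny ndtul jbhf baxfj mivi dszg mwp hoxv qzzso kzsh bnz dyhw
Hunk 2: at line 8 remove [kzsh] add [tphy,sguho] -> 13 lines: jypny ndtul jbhf baxfj mivi dszg mwp hoxv qzzso tphy sguho bnz dyhw
Hunk 3: at line 8 remove [tphy] add [hxhi,bhhip,vwqjk] -> 15 lines: jypny ndtul jbhf baxfj mivi dszg mwp hoxv qzzso hxhi bhhip vwqjk sguho bnz dyhw
Hunk 4: at line 7 remove [qzzso] add [tphgn] -> 15 lines: jypny ndtul jbhf baxfj mivi dszg mwp hoxv tphgn hxhi bhhip vwqjk sguho bnz dyhw
Hunk 5: at line 6 remove [mwp,hoxv] add [owkp,ctf,snvpo] -> 16 lines: jypny ndtul jbhf baxfj mivi dszg owkp ctf snvpo tphgn hxhi bhhip vwqjk sguho bnz dyhw
Hunk 6: at line 3 remove [baxfj] add [brak] -> 16 lines: jypny ndtul jbhf brak mivi dszg owkp ctf snvpo tphgn hxhi bhhip vwqjk sguho bnz dyhw
Hunk 7: at line 1 remove [jbhf] add [jerr,sdtmz,bcfw] -> 18 lines: jypny ndtul jerr sdtmz bcfw brak mivi dszg owkp ctf snvpo tphgn hxhi bhhip vwqjk sguho bnz dyhw
Final line 2: ndtul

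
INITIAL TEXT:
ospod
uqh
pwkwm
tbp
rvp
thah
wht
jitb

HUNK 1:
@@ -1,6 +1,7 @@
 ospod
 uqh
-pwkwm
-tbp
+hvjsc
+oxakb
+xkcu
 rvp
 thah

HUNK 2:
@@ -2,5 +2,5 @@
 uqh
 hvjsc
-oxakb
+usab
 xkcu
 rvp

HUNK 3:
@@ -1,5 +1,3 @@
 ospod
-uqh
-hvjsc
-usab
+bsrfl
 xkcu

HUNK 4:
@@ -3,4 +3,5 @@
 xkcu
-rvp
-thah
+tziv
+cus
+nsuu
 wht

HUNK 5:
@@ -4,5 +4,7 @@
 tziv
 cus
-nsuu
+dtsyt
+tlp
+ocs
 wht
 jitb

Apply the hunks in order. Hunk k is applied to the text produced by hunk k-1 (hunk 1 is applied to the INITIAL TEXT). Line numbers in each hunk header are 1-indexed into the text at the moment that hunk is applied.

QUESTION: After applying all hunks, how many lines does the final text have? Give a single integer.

Answer: 10

Derivation:
Hunk 1: at line 1 remove [pwkwm,tbp] add [hvjsc,oxakb,xkcu] -> 9 lines: ospod uqh hvjsc oxakb xkcu rvp thah wht jitb
Hunk 2: at line 2 remove [oxakb] add [usab] -> 9 lines: ospod uqh hvjsc usab xkcu rvp thah wht jitb
Hunk 3: at line 1 remove [uqh,hvjsc,usab] add [bsrfl] -> 7 lines: ospod bsrfl xkcu rvp thah wht jitb
Hunk 4: at line 3 remove [rvp,thah] add [tziv,cus,nsuu] -> 8 lines: ospod bsrfl xkcu tziv cus nsuu wht jitb
Hunk 5: at line 4 remove [nsuu] add [dtsyt,tlp,ocs] -> 10 lines: ospod bsrfl xkcu tziv cus dtsyt tlp ocs wht jitb
Final line count: 10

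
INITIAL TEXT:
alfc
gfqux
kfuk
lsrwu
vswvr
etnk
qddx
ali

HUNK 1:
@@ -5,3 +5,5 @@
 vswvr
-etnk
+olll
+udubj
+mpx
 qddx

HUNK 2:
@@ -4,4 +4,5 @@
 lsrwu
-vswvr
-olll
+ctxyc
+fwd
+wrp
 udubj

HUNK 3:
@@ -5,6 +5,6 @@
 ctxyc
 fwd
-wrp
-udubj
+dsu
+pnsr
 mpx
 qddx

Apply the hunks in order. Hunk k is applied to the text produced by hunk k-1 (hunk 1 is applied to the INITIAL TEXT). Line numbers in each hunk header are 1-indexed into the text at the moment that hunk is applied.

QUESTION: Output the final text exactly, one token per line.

Answer: alfc
gfqux
kfuk
lsrwu
ctxyc
fwd
dsu
pnsr
mpx
qddx
ali

Derivation:
Hunk 1: at line 5 remove [etnk] add [olll,udubj,mpx] -> 10 lines: alfc gfqux kfuk lsrwu vswvr olll udubj mpx qddx ali
Hunk 2: at line 4 remove [vswvr,olll] add [ctxyc,fwd,wrp] -> 11 lines: alfc gfqux kfuk lsrwu ctxyc fwd wrp udubj mpx qddx ali
Hunk 3: at line 5 remove [wrp,udubj] add [dsu,pnsr] -> 11 lines: alfc gfqux kfuk lsrwu ctxyc fwd dsu pnsr mpx qddx ali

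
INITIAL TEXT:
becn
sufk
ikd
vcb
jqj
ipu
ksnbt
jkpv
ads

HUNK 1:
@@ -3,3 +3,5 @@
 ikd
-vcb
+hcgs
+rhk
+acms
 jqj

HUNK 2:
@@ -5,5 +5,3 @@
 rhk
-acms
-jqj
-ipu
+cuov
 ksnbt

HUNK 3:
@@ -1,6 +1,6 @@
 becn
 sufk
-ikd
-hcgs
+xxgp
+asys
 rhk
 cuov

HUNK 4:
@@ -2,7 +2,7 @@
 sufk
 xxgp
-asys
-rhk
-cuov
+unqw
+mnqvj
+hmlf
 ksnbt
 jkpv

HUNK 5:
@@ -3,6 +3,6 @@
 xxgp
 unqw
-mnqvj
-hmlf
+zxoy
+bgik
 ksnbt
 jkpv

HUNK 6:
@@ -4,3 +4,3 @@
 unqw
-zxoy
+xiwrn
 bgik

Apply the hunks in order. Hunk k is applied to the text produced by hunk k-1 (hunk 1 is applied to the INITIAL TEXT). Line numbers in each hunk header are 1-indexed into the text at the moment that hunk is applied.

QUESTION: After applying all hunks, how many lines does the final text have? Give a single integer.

Hunk 1: at line 3 remove [vcb] add [hcgs,rhk,acms] -> 11 lines: becn sufk ikd hcgs rhk acms jqj ipu ksnbt jkpv ads
Hunk 2: at line 5 remove [acms,jqj,ipu] add [cuov] -> 9 lines: becn sufk ikd hcgs rhk cuov ksnbt jkpv ads
Hunk 3: at line 1 remove [ikd,hcgs] add [xxgp,asys] -> 9 lines: becn sufk xxgp asys rhk cuov ksnbt jkpv ads
Hunk 4: at line 2 remove [asys,rhk,cuov] add [unqw,mnqvj,hmlf] -> 9 lines: becn sufk xxgp unqw mnqvj hmlf ksnbt jkpv ads
Hunk 5: at line 3 remove [mnqvj,hmlf] add [zxoy,bgik] -> 9 lines: becn sufk xxgp unqw zxoy bgik ksnbt jkpv ads
Hunk 6: at line 4 remove [zxoy] add [xiwrn] -> 9 lines: becn sufk xxgp unqw xiwrn bgik ksnbt jkpv ads
Final line count: 9

Answer: 9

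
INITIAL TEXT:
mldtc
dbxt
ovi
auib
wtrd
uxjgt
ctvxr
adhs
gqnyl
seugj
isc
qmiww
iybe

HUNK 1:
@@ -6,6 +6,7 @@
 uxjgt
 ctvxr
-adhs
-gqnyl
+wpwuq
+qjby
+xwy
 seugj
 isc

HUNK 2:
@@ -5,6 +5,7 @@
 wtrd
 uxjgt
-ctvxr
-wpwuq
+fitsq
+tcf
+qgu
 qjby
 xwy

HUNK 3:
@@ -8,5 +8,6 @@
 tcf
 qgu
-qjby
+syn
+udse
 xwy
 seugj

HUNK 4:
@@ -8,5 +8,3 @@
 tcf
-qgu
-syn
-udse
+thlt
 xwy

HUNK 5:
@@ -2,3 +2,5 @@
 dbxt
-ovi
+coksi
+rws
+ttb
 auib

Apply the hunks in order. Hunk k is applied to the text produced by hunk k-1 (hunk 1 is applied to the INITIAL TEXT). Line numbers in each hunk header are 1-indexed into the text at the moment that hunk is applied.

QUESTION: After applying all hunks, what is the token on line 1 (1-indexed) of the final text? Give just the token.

Answer: mldtc

Derivation:
Hunk 1: at line 6 remove [adhs,gqnyl] add [wpwuq,qjby,xwy] -> 14 lines: mldtc dbxt ovi auib wtrd uxjgt ctvxr wpwuq qjby xwy seugj isc qmiww iybe
Hunk 2: at line 5 remove [ctvxr,wpwuq] add [fitsq,tcf,qgu] -> 15 lines: mldtc dbxt ovi auib wtrd uxjgt fitsq tcf qgu qjby xwy seugj isc qmiww iybe
Hunk 3: at line 8 remove [qjby] add [syn,udse] -> 16 lines: mldtc dbxt ovi auib wtrd uxjgt fitsq tcf qgu syn udse xwy seugj isc qmiww iybe
Hunk 4: at line 8 remove [qgu,syn,udse] add [thlt] -> 14 lines: mldtc dbxt ovi auib wtrd uxjgt fitsq tcf thlt xwy seugj isc qmiww iybe
Hunk 5: at line 2 remove [ovi] add [coksi,rws,ttb] -> 16 lines: mldtc dbxt coksi rws ttb auib wtrd uxjgt fitsq tcf thlt xwy seugj isc qmiww iybe
Final line 1: mldtc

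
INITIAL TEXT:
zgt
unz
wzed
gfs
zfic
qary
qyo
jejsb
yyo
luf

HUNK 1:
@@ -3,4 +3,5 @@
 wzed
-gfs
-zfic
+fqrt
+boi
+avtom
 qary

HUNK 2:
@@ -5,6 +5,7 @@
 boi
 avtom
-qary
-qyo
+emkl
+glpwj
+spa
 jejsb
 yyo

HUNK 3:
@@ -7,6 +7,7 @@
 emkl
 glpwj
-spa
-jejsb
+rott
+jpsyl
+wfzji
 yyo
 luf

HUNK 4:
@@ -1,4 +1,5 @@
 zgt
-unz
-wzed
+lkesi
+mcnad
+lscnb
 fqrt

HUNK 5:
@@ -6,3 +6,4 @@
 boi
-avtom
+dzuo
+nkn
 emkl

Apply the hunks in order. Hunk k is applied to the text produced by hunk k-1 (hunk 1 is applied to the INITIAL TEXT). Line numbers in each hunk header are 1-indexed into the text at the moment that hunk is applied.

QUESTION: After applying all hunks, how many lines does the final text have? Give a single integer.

Answer: 15

Derivation:
Hunk 1: at line 3 remove [gfs,zfic] add [fqrt,boi,avtom] -> 11 lines: zgt unz wzed fqrt boi avtom qary qyo jejsb yyo luf
Hunk 2: at line 5 remove [qary,qyo] add [emkl,glpwj,spa] -> 12 lines: zgt unz wzed fqrt boi avtom emkl glpwj spa jejsb yyo luf
Hunk 3: at line 7 remove [spa,jejsb] add [rott,jpsyl,wfzji] -> 13 lines: zgt unz wzed fqrt boi avtom emkl glpwj rott jpsyl wfzji yyo luf
Hunk 4: at line 1 remove [unz,wzed] add [lkesi,mcnad,lscnb] -> 14 lines: zgt lkesi mcnad lscnb fqrt boi avtom emkl glpwj rott jpsyl wfzji yyo luf
Hunk 5: at line 6 remove [avtom] add [dzuo,nkn] -> 15 lines: zgt lkesi mcnad lscnb fqrt boi dzuo nkn emkl glpwj rott jpsyl wfzji yyo luf
Final line count: 15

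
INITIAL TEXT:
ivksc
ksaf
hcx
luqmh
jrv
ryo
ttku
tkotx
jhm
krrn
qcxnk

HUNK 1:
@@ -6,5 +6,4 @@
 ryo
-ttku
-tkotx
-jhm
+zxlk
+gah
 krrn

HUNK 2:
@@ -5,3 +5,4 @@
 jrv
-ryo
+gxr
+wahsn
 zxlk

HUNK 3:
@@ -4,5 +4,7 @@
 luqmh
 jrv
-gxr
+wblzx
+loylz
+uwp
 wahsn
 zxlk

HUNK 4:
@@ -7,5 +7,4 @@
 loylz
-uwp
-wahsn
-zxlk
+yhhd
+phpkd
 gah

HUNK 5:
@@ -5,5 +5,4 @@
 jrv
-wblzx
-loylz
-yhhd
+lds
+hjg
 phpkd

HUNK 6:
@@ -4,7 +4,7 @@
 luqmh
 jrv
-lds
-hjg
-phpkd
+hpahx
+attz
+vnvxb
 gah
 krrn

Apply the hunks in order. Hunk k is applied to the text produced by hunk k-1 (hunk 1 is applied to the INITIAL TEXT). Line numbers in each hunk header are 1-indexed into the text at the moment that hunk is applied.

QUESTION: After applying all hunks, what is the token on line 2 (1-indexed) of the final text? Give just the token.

Hunk 1: at line 6 remove [ttku,tkotx,jhm] add [zxlk,gah] -> 10 lines: ivksc ksaf hcx luqmh jrv ryo zxlk gah krrn qcxnk
Hunk 2: at line 5 remove [ryo] add [gxr,wahsn] -> 11 lines: ivksc ksaf hcx luqmh jrv gxr wahsn zxlk gah krrn qcxnk
Hunk 3: at line 4 remove [gxr] add [wblzx,loylz,uwp] -> 13 lines: ivksc ksaf hcx luqmh jrv wblzx loylz uwp wahsn zxlk gah krrn qcxnk
Hunk 4: at line 7 remove [uwp,wahsn,zxlk] add [yhhd,phpkd] -> 12 lines: ivksc ksaf hcx luqmh jrv wblzx loylz yhhd phpkd gah krrn qcxnk
Hunk 5: at line 5 remove [wblzx,loylz,yhhd] add [lds,hjg] -> 11 lines: ivksc ksaf hcx luqmh jrv lds hjg phpkd gah krrn qcxnk
Hunk 6: at line 4 remove [lds,hjg,phpkd] add [hpahx,attz,vnvxb] -> 11 lines: ivksc ksaf hcx luqmh jrv hpahx attz vnvxb gah krrn qcxnk
Final line 2: ksaf

Answer: ksaf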